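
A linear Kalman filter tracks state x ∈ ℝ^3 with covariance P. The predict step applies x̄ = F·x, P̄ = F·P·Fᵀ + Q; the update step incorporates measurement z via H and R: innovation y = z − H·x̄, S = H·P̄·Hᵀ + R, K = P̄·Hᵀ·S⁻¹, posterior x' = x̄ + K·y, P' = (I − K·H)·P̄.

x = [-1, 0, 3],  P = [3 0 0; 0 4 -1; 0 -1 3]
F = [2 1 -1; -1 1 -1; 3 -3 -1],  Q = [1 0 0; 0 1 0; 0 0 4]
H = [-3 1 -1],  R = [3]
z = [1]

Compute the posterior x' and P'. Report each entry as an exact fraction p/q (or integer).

x̄ = F·x = [-5, -2, -6]
P̄ = F·P·Fᵀ + Q = [22 3 7; 3 13 -20; 7 -20 64]
y = z − H·x̄ = [-18]
S = H·P̄·Hᵀ + R = [342]
K = P̄·Hᵀ·S⁻¹ = [-35/171; 4/57; -35/114]
x' = x̄ + K·y = [-25/19, -62/19, -9/19]
P' = (I − K·H)·P̄ = [1312/171 451/57 -826/57; 451/57 215/19 -240/19; -826/57 -240/19 1207/38]

x' = [-25/19, -62/19, -9/19]
P' = [1312/171 451/57 -826/57; 451/57 215/19 -240/19; -826/57 -240/19 1207/38]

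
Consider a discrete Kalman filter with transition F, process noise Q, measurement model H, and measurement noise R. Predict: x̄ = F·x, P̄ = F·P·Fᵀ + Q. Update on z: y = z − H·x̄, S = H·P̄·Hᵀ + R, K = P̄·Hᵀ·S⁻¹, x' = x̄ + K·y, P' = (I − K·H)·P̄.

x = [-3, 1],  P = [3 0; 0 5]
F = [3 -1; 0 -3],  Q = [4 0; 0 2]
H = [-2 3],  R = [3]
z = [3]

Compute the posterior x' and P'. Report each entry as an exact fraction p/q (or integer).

x̄ = F·x = [-10, -3]
P̄ = F·P·Fᵀ + Q = [36 15; 15 47]
y = z − H·x̄ = [-8]
S = H·P̄·Hᵀ + R = [390]
K = P̄·Hᵀ·S⁻¹ = [-9/130; 37/130]
x' = x̄ + K·y = [-614/65, -343/65]
P' = (I − K·H)·P̄ = [4437/130 2949/130; 2949/130 2003/130]

x' = [-614/65, -343/65]
P' = [4437/130 2949/130; 2949/130 2003/130]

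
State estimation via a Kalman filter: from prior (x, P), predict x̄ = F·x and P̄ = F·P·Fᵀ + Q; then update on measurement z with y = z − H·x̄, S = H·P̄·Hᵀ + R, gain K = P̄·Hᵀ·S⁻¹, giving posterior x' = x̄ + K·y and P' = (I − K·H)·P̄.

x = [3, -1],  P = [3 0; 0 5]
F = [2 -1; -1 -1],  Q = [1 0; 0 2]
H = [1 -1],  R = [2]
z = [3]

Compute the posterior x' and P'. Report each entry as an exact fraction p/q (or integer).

x' = [55/16, 1/16]
P' = [215/32 177/32; 177/32 199/32]

x̄ = F·x = [7, -2]
P̄ = F·P·Fᵀ + Q = [18 -1; -1 10]
y = z − H·x̄ = [-6]
S = H·P̄·Hᵀ + R = [32]
K = P̄·Hᵀ·S⁻¹ = [19/32; -11/32]
x' = x̄ + K·y = [55/16, 1/16]
P' = (I − K·H)·P̄ = [215/32 177/32; 177/32 199/32]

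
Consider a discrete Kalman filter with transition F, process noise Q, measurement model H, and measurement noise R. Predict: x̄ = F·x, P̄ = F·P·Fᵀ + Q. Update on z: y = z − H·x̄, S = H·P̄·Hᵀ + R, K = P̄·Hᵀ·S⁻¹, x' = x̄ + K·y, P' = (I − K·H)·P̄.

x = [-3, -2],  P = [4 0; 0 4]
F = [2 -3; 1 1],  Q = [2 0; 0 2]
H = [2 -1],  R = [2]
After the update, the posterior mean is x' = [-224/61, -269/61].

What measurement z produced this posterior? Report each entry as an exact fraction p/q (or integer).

x̄ = F·x = [0, -5]
P̄ = F·P·Fᵀ + Q = [54 -4; -4 10]
S = H·P̄·Hᵀ + R = [244]
K = P̄·Hᵀ·S⁻¹ = [28/61; -9/122]
x' − x̄ = [-224/61, 36/61] = K·y
y = (KᵀK)⁻¹·Kᵀ·(x' − x̄) = [-8]
z = y + H·x̄ = [-8] + [5] = [-3]

z = [-3]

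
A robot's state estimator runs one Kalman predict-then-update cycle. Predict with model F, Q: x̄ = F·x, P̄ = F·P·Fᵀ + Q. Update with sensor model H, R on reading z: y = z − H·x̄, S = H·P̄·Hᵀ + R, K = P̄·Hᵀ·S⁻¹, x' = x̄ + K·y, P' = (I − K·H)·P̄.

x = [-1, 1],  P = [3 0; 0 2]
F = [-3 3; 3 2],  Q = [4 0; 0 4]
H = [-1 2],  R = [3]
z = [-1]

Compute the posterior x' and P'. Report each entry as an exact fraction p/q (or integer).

x̄ = F·x = [6, -1]
P̄ = F·P·Fᵀ + Q = [49 -15; -15 39]
y = z − H·x̄ = [7]
S = H·P̄·Hᵀ + R = [268]
K = P̄·Hᵀ·S⁻¹ = [-79/268; 93/268]
x' = x̄ + K·y = [1055/268, 383/268]
P' = (I − K·H)·P̄ = [6891/268 3327/268; 3327/268 1803/268]

x' = [1055/268, 383/268]
P' = [6891/268 3327/268; 3327/268 1803/268]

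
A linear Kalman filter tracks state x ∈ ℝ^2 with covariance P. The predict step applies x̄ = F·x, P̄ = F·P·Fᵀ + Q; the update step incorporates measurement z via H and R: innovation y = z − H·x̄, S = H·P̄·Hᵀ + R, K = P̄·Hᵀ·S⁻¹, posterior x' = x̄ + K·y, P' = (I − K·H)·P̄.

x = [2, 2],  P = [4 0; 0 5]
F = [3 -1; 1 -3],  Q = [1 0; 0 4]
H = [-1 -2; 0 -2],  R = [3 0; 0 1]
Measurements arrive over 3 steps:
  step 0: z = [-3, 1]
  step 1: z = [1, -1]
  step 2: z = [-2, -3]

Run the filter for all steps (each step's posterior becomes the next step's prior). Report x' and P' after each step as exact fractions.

step 0: x̄ = F·x = [4, -4]
step 0: P̄ = F·P·Fᵀ + Q = [42 27; 27 53]
step 0: y = z − H·x̄ = [-7, -7]
step 0: S = H·P̄·Hᵀ + R = [365 266; 266 213]
step 0: K = P̄·Hᵀ·S⁻¹ = [-6084/6989 5826/6989; -133/6989 -3312/6989]
step 0: x' = x̄ + K·y = [29762/6989, -3841/6989]
step 0: P' = (I − K·H)·P̄ = [24078/6989 -2913/6989; -2913/6989 1656/6989]
step 1: x̄ = F·x = [93127/6989, 41285/6989]
step 1: P̄ = F·P·Fᵀ + Q = [242825/6989 106332/6989; 106332/6989 84416/6989]
step 1: y = z − H·x̄ = [182686/6989, 75581/6989]
step 1: S = H·P̄·Hᵀ + R = [1026784/6989 550328/6989; 550328/6989 344653/6989]
step 1: K = P̄·Hᵀ·S⁻¹ = [-5716225/7300512 577843/912564; -68791/1825128 -98027/228141]
step 1: x' = x̄ + K·y = [-357893/1216752, 83737/304188]
step 1: P' = (I − K·H)·P̄ = [21771419/7300512 -577843/1825128; -577843/1825128 98027/456282]
step 2: x̄ = F·x = [-1408627/1216752, -1362737/1216752]
step 2: P̄ = F·P·Fᵀ + Q = [218679947/7300512 93133273/7300512; 93133273/7300512 78957587/7300512]
step 2: y = z − H·x̄ = [-6567605/1216752, -3187865/608376]
step 2: S = H·P̄·Hᵀ + R = [928944923/7300512 251048447/3650256; 251048447/3650256 80782715/1825128]
step 2: K = P̄·Hᵀ·S⁻¹ = [-393300701/506492199 4149162982/6584398587; -19311419/506492199 -2827726832/6584398587]
step 2: x' = x̄ + K·y = [-588818174/2194799529, 2932617946/2194799529]
step 2: P' = (I − K·H)·P̄ = [19487890321/6584398587 -2074581491/6584398587; -2074581491/6584398587 1413863416/6584398587]

step 0: x' = [29762/6989, -3841/6989], P' = [24078/6989 -2913/6989; -2913/6989 1656/6989]
step 1: x' = [-357893/1216752, 83737/304188], P' = [21771419/7300512 -577843/1825128; -577843/1825128 98027/456282]
step 2: x' = [-588818174/2194799529, 2932617946/2194799529], P' = [19487890321/6584398587 -2074581491/6584398587; -2074581491/6584398587 1413863416/6584398587]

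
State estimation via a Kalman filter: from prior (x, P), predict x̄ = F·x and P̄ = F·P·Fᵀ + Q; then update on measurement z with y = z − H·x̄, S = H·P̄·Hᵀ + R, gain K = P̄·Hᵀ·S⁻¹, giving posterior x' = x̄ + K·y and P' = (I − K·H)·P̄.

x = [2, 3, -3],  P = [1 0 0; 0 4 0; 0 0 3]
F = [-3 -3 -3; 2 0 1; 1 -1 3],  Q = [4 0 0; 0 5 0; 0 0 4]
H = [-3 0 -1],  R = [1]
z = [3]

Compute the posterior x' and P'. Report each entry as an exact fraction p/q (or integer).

x̄ = F·x = [-6, 1, -10]
P̄ = F·P·Fᵀ + Q = [76 -15 -18; -15 12 11; -18 11 36]
y = z − H·x̄ = [-25]
S = H·P̄·Hᵀ + R = [613]
K = P̄·Hᵀ·S⁻¹ = [-210/613; 34/613; 18/613]
x' = x̄ + K·y = [1572/613, -237/613, -6580/613]
P' = (I − K·H)·P̄ = [2488/613 -2055/613 -7254/613; -2055/613 6200/613 6131/613; -7254/613 6131/613 21744/613]

x' = [1572/613, -237/613, -6580/613]
P' = [2488/613 -2055/613 -7254/613; -2055/613 6200/613 6131/613; -7254/613 6131/613 21744/613]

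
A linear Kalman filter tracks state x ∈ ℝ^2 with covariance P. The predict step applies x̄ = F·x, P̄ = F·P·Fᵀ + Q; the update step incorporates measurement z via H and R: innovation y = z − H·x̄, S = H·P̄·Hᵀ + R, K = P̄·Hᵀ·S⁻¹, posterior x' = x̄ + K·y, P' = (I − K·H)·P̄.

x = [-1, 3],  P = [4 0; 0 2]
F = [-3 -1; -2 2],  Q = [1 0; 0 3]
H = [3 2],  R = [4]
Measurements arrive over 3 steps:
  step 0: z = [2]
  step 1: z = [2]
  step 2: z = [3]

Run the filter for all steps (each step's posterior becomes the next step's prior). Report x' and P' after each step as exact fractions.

step 0: x̄ = F·x = [0, 8]
step 0: P̄ = F·P·Fᵀ + Q = [39 20; 20 27]
step 0: y = z − H·x̄ = [-14]
step 0: S = H·P̄·Hᵀ + R = [703]
step 0: K = P̄·Hᵀ·S⁻¹ = [157/703; 6/37]
step 0: x' = x̄ + K·y = [-2198/703, 212/37]
step 0: P' = (I − K·H)·P̄ = [2768/703 -202/37; -202/37 315/37]
step 1: x̄ = F·x = [2566/703, 12452/703]
step 1: P̄ = F·P·Fᵀ + Q = [8572/703 19990/703; 19990/703 67825/703]
step 1: y = z − H·x̄ = [-31196/703]
step 1: S = H·P̄·Hᵀ + R = [591140/703]
step 1: K = P̄·Hᵀ·S⁻¹ = [16424/147785; 9781/29557]
step 1: x' = x̄ + K·y = [-17218/13435, 8136/2687]
step 1: P' = (I − K·H)·P̄ = [267172/147785 -73582/29557; -73582/29557 129935/29557]
step 2: x̄ = F·x = [10974/13435, 115796/13435]
step 2: P̄ = F·P·Fᵀ + Q = [994548/147785 1775322/147785; 1775322/147785 7054023/147785]
step 2: y = z − H·x̄ = [-224209/13435]
step 2: S = H·P̄·Hᵀ + R = [59062028/147785]
step 2: K = P̄·Hᵀ·S⁻¹ = [1633572/14765507; 4858503/14765507]
step 2: x' = x̄ + K·y = [-15200958/14765507, 46182847/14765507]
step 2: P' = (I − K·H)·P̄ = [27139260/14765507 -37441746/14765507; -37441746/14765507 65879625/14765507]

step 0: x' = [-2198/703, 212/37], P' = [2768/703 -202/37; -202/37 315/37]
step 1: x' = [-17218/13435, 8136/2687], P' = [267172/147785 -73582/29557; -73582/29557 129935/29557]
step 2: x' = [-15200958/14765507, 46182847/14765507], P' = [27139260/14765507 -37441746/14765507; -37441746/14765507 65879625/14765507]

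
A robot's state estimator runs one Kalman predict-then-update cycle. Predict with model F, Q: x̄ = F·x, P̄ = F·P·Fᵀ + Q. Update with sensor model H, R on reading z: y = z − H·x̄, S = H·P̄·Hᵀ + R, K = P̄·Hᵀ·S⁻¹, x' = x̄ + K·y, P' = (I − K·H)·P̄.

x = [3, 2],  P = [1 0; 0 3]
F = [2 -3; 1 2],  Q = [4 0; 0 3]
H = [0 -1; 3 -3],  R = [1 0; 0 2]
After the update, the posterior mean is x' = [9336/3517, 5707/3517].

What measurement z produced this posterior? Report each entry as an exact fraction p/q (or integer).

x̄ = F·x = [0, 7]
P̄ = F·P·Fᵀ + Q = [35 -16; -16 16]
S = H·P̄·Hᵀ + R = [17 96; 96 749]
K = P̄·Hᵀ·S⁻¹ = [-2704/3517 1065/3517; -2768/3517 -96/3517]
x' − x̄ = [9336/3517, -18912/3517] = K·y
y = (KᵀK)⁻¹·Kᵀ·(x' − x̄) = [6, 24]
z = y + H·x̄ = [6, 24] + [-7, -21] = [-1, 3]

z = [-1, 3]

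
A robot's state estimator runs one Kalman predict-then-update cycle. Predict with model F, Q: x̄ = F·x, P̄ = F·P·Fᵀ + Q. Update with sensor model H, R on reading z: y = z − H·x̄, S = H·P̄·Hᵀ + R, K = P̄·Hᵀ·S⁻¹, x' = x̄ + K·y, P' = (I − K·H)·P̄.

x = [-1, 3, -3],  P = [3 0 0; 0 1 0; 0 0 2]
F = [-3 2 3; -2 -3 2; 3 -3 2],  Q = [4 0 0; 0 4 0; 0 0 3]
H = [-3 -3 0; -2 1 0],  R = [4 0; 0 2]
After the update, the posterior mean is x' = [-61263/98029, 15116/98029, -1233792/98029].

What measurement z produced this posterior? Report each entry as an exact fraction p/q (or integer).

z = [1, 2]

x̄ = F·x = [0, -13, -18]
P̄ = F·P·Fᵀ + Q = [53 24 -21; 24 33 -1; -21 -1 47]
S = H·P̄·Hᵀ + R = [1210 291; 291 151]
K = P̄·Hᵀ·S⁻¹ = [-11019/98029 -31999/98029; -21456/98029 31611/98029; -1965/98029 30404/98029]
x' − x̄ = [-61263/98029, 1289493/98029, 530730/98029] = K·y
y = (KᵀK)⁻¹·Kᵀ·(x' − x̄) = [-38, 15]
z = y + H·x̄ = [-38, 15] + [39, -13] = [1, 2]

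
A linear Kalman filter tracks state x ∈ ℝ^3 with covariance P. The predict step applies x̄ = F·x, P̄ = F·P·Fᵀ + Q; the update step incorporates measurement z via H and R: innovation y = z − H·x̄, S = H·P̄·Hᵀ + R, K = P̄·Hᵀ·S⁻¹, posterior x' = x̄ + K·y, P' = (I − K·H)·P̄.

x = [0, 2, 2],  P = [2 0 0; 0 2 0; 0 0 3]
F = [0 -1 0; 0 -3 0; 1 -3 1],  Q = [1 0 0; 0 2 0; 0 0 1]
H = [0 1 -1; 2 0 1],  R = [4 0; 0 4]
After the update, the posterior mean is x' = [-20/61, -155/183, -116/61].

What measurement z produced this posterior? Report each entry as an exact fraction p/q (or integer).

x̄ = F·x = [-2, -6, -4]
P̄ = F·P·Fᵀ + Q = [3 6 6; 6 20 18; 6 18 24]
S = H·P̄·Hᵀ + R = [12 -6; -6 64]
K = P̄·Hᵀ·S⁻¹ = [6/61 12/61; 77/183 31/61; -14/61 33/61]
x' − x̄ = [102/61, 943/183, 128/61] = K·y
y = (KᵀK)⁻¹·Kᵀ·(x' − x̄) = [5, 6]
z = y + H·x̄ = [5, 6] + [-2, -8] = [3, -2]

z = [3, -2]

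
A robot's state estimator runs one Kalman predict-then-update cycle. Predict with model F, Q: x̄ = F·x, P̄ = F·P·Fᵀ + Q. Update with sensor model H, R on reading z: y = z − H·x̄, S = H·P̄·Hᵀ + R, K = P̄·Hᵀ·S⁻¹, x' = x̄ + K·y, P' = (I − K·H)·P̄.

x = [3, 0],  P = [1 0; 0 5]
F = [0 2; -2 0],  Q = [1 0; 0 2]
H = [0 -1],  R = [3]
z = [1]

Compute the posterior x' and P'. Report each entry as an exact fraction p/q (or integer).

x' = [0, -8/3]
P' = [21 0; 0 2]

x̄ = F·x = [0, -6]
P̄ = F·P·Fᵀ + Q = [21 0; 0 6]
y = z − H·x̄ = [-5]
S = H·P̄·Hᵀ + R = [9]
K = P̄·Hᵀ·S⁻¹ = [0; -2/3]
x' = x̄ + K·y = [0, -8/3]
P' = (I − K·H)·P̄ = [21 0; 0 2]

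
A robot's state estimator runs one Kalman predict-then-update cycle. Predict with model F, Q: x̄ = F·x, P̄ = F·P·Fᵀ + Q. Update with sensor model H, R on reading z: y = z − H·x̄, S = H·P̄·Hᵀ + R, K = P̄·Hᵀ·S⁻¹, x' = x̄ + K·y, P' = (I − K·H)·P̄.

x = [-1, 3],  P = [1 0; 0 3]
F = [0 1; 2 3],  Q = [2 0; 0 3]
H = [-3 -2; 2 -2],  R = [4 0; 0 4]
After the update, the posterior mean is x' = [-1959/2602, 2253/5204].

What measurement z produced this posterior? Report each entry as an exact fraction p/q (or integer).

x̄ = F·x = [3, 7]
P̄ = F·P·Fᵀ + Q = [5 9; 9 34]
S = H·P̄·Hᵀ + R = [293 124; 124 88]
K = P̄·Hᵀ·S⁻¹ = [-239/1301 437/2602; -270/1301 -1435/5204]
x' − x̄ = [-9765/2602, -34175/5204] = K·y
y = (KᵀK)⁻¹·Kᵀ·(x' − x̄) = [25, 5]
z = y + H·x̄ = [25, 5] + [-23, -8] = [2, -3]

z = [2, -3]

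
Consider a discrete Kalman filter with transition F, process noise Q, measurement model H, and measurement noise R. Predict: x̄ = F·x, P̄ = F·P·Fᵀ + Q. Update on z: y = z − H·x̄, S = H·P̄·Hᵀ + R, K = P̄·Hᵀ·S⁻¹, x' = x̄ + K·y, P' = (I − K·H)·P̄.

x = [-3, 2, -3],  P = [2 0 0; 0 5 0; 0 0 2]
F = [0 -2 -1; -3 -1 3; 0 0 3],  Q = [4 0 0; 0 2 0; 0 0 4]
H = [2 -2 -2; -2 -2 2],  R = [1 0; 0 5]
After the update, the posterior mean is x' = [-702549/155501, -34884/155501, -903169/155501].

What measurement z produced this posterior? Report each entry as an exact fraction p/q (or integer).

x̄ = F·x = [-1, -2, -9]
P̄ = F·P·Fᵀ + Q = [26 4 -6; 4 43 18; -6 18 22]
S = H·P̄·Hᵀ + R = [525 -68; -68 305]
K = P̄·Hᵀ·S⁻¹ = [12184/155501 -33992/155501; -38714/155501 -38202/155501; -26700/155501 4244/155501]
x' − x̄ = [-547048/155501, 276118/155501, 496340/155501] = K·y
y = (KᵀK)⁻¹·Kᵀ·(x' − x̄) = [-17, 10]
z = y + H·x̄ = [-17, 10] + [20, -12] = [3, -2]

z = [3, -2]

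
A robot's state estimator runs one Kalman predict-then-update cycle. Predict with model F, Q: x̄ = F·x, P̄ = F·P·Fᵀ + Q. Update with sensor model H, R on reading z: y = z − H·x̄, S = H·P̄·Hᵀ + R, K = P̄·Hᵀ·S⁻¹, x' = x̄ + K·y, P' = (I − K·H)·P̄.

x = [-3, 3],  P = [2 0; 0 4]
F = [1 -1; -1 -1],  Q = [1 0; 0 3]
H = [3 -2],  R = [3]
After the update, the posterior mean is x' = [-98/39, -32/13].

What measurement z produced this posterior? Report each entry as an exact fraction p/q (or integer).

x̄ = F·x = [-6, 0]
P̄ = F·P·Fᵀ + Q = [7 2; 2 9]
S = H·P̄·Hᵀ + R = [78]
K = P̄·Hᵀ·S⁻¹ = [17/78; -2/13]
x' − x̄ = [136/39, -32/13] = K·y
y = (KᵀK)⁻¹·Kᵀ·(x' − x̄) = [16]
z = y + H·x̄ = [16] + [-18] = [-2]

z = [-2]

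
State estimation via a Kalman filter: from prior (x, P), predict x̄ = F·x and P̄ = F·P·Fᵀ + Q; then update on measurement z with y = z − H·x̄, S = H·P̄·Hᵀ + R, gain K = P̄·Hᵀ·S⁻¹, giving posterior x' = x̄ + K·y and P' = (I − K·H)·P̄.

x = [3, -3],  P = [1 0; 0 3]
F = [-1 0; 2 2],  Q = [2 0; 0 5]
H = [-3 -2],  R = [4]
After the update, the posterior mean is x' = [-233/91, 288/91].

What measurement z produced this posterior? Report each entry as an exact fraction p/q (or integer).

x̄ = F·x = [-3, 0]
P̄ = F·P·Fᵀ + Q = [3 -2; -2 21]
S = H·P̄·Hᵀ + R = [91]
K = P̄·Hᵀ·S⁻¹ = [-5/91; -36/91]
x' − x̄ = [40/91, 288/91] = K·y
y = (KᵀK)⁻¹·Kᵀ·(x' − x̄) = [-8]
z = y + H·x̄ = [-8] + [9] = [1]

z = [1]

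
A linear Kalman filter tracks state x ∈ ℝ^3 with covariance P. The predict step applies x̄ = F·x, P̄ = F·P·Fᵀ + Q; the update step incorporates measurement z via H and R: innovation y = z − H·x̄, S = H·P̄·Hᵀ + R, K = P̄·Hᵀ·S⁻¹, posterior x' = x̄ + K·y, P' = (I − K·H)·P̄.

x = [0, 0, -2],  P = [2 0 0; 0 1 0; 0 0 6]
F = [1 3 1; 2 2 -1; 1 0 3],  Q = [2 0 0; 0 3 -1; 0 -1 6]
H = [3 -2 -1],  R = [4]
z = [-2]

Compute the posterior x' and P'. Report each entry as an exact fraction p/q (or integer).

x' = [-128/93, 52/31, -502/93]
P' = [926/93 269/31 1048/93; 269/31 576/31 -325/31; 1048/93 -325/31 4982/93]

x̄ = F·x = [-2, 2, -6]
P̄ = F·P·Fᵀ + Q = [19 4 20; 4 21 -15; 20 -15 62]
y = z − H·x̄ = [2]
S = H·P̄·Hᵀ + R = [93]
K = P̄·Hᵀ·S⁻¹ = [29/93; -5/31; 28/93]
x' = x̄ + K·y = [-128/93, 52/31, -502/93]
P' = (I − K·H)·P̄ = [926/93 269/31 1048/93; 269/31 576/31 -325/31; 1048/93 -325/31 4982/93]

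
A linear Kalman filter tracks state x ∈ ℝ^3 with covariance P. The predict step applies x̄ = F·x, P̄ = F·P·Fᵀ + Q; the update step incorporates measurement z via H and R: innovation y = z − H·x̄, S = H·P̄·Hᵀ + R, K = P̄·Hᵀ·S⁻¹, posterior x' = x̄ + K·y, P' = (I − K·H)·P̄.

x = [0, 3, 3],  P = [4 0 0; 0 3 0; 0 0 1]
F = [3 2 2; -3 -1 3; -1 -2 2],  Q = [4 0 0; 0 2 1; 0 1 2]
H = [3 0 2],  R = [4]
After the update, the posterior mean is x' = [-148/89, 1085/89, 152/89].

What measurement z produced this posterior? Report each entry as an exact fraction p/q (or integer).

x̄ = F·x = [12, 6, 0]
P̄ = F·P·Fᵀ + Q = [56 -36 -20; -36 50 25; -20 25 22]
S = H·P̄·Hᵀ + R = [356]
K = P̄·Hᵀ·S⁻¹ = [32/89; -29/178; -4/89]
x' − x̄ = [-1216/89, 551/89, 152/89] = K·y
y = (KᵀK)⁻¹·Kᵀ·(x' − x̄) = [-38]
z = y + H·x̄ = [-38] + [36] = [-2]

z = [-2]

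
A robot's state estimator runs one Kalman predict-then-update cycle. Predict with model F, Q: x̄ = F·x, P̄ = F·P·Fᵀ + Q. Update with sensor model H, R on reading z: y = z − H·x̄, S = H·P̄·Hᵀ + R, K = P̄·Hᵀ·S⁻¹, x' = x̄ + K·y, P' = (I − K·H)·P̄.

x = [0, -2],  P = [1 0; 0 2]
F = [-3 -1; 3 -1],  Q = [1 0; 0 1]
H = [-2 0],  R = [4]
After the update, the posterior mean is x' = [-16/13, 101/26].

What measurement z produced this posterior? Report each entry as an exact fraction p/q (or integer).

x̄ = F·x = [2, 2]
P̄ = F·P·Fᵀ + Q = [12 -7; -7 12]
S = H·P̄·Hᵀ + R = [52]
K = P̄·Hᵀ·S⁻¹ = [-6/13; 7/26]
x' − x̄ = [-42/13, 49/26] = K·y
y = (KᵀK)⁻¹·Kᵀ·(x' − x̄) = [7]
z = y + H·x̄ = [7] + [-4] = [3]

z = [3]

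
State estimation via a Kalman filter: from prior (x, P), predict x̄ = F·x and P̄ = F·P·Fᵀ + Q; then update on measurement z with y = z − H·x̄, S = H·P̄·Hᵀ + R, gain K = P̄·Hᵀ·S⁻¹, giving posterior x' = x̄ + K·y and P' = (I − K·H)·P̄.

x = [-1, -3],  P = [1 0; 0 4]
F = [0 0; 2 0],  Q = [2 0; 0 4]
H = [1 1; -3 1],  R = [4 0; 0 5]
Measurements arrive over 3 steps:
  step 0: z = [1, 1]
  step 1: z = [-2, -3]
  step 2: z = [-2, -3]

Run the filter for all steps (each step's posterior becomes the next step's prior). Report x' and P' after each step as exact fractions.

step 0: x' = [-21/215, 62/215], P' = [92/215 56/215; 56/215 408/215]
step 1: x' = [10208/36139, -59858/36139], P' = [15352/36139 8596/36139; 8596/36139 62628/36139]
step 2: x' = [1906382/6065351, -8639092/6065351], P' = [2576456/6065351 1441748/6065351; 1441748/6065351 10504164/6065351]

step 0: x̄ = F·x = [0, -2]
step 0: P̄ = F·P·Fᵀ + Q = [2 0; 0 8]
step 0: y = z − H·x̄ = [3, 3]
step 0: S = H·P̄·Hᵀ + R = [14 2; 2 31]
step 0: K = P̄·Hᵀ·S⁻¹ = [37/215 -44/215; 116/215 48/215]
step 0: x' = x̄ + K·y = [-21/215, 62/215]
step 0: P' = (I − K·H)·P̄ = [92/215 56/215; 56/215 408/215]
step 1: x̄ = F·x = [0, -42/215]
step 1: P̄ = F·P·Fᵀ + Q = [2 0; 0 1228/215]
step 1: y = z − H·x̄ = [-388/215, -603/215]
step 1: S = H·P̄·Hᵀ + R = [2518/215 -62/215; -62/215 6173/215]
step 1: K = P̄·Hᵀ·S⁻¹ = [5987/36139 -7492/36139; 17806/36139 7368/36139]
step 1: x' = x̄ + K·y = [10208/36139, -59858/36139]
step 1: P' = (I − K·H)·P̄ = [15352/36139 8596/36139; 8596/36139 62628/36139]
step 2: x̄ = F·x = [0, 20416/36139]
step 2: P̄ = F·P·Fᵀ + Q = [2 0; 0 205964/36139]
step 2: y = z − H·x̄ = [-92694/36139, -128833/36139]
step 2: S = H·P̄·Hᵀ + R = [422798/36139 -10870/36139; -10870/36139 1037161/36139]
step 2: K = P̄·Hᵀ·S⁻¹ = [1004551/6065351 -1257524/6065351; 2986478/6065351 1235784/6065351]
step 2: x' = x̄ + K·y = [1906382/6065351, -8639092/6065351]
step 2: P' = (I − K·H)·P̄ = [2576456/6065351 1441748/6065351; 1441748/6065351 10504164/6065351]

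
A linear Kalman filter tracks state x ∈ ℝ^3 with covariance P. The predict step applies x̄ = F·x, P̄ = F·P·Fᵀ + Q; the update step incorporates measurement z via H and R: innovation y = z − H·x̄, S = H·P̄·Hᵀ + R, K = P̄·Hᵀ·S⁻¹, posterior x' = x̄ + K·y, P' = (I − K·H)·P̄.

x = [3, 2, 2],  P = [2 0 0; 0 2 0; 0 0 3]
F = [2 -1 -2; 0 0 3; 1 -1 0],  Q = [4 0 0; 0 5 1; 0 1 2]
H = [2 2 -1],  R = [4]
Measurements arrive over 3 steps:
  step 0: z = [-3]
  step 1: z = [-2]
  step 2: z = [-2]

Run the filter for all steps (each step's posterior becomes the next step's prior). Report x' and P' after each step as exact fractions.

step 0: x' = [-2, 3/5, -3/5], P' = [172/7 -153/7 34/7; -153/7 1511/70 -73/35; 34/7 -73/35 178/35]
step 1: x' = [-14690/34919, -26523/34919, -10964/34919], P' = [1844332/34919 -1434501/34919 747914/34919; -1434501/34919 1212349/34919 -469360/34919; 747914/34919 -469360/34919 502056/34919]
step 2: x' = [2689277/13535299, -16072899/13535299, 262870/13535299], P' = [2477878663/40605897 -658395326/13535299 940480786/40605897; -658395326/13535299 564165962/13535299 -203746612/13535299; 940480786/40605897 -203746612/13535299 598810312/40605897]

step 0: x̄ = F·x = [0, 6, 1]
step 0: P̄ = F·P·Fᵀ + Q = [26 -18 6; -18 32 1; 6 1 6]
step 0: y = z − H·x̄ = [-14]
step 0: S = H·P̄·Hᵀ + R = [70]
step 0: K = P̄·Hᵀ·S⁻¹ = [1/7; 27/70; 4/35]
step 0: x' = x̄ + K·y = [-2, 3/5, -3/5]
step 0: P' = (I − K·H)·P̄ = [172/7 -153/7 34/7; -153/7 1511/70 -73/35; 34/7 -73/35 178/35]
step 1: x̄ = F·x = [-17/5, -9/5, -13/5]
step 1: P̄ = F·P·Fᵀ + Q = [12911/70 171/35 8569/70; 171/35 1777/35 764/35; 8569/70 764/35 6431/70]
step 1: y = z − H·x̄ = [29/5]
step 1: S = H·P̄·Hᵀ + R = [34919/70]
step 1: K = P̄·Hᵀ·S⁻¹ = [17937/34919; 6264/34919; 13763/34919]
step 1: x' = x̄ + K·y = [-14690/34919, -26523/34919, -10964/34919]
step 1: P' = (I − K·H)·P̄ = [1844332/34919 -1434501/34919 747914/34919; -1434501/34919 1212349/34919 -469360/34919; 747914/34919 -469360/34919 502056/34919]
step 2: x̄ = F·x = [19071/34919, -32892/34919, 11833/34919]
step 2: P̄ = F·P·Fᵀ + Q = [8614829/34919 2883228/34919 6769968/34919; 2883228/34919 4693099/34919 3686741/34919; 6769968/34919 3686741/34919 5995521/34919]
step 2: y = z − H·x̄ = [-30363/34919]
step 2: S = H·P̄·Hᵀ + R = [40605897/34919]
step 2: K = P̄·Hᵀ·S⁻¹ = [16226146/40605897; 3821971/13535299; 14917897/40605897]
step 2: x' = x̄ + K·y = [2689277/13535299, -16072899/13535299, 262870/13535299]
step 2: P' = (I − K·H)·P̄ = [2477878663/40605897 -658395326/13535299 940480786/40605897; -658395326/13535299 564165962/13535299 -203746612/13535299; 940480786/40605897 -203746612/13535299 598810312/40605897]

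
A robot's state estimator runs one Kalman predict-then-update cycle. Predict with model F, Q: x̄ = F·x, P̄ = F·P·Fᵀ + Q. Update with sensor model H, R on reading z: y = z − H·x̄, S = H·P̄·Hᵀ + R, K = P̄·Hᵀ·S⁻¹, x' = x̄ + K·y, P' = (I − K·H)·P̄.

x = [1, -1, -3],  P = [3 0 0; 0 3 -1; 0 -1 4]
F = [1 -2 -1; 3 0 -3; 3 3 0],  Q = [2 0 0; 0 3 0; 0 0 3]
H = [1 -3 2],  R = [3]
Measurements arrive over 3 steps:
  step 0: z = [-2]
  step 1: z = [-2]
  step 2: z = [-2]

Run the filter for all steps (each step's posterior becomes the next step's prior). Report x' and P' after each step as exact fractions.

step 0: x' = [82/37, 3/2, 0], P' = [429/37 0 -6; 0 195/8 36; -6 36 57]
step 1: x' = [-19/11141, 6648/857, 237027/22282], P' = [704328/122551 122679/18854 803658/122551; 122679/18854 1671189/18854 4873311/37708; 803658/122551 4873311/37708 23381895/122551]
step 2: x' = [-592108259/1326813754, 348694473/1326813754, -248429946/663406877], P' = [14552067585/2653627508 2020257360/663406877 994826391/663406877; 2020257360/663406877 31177636593/663406877 181940992587/2653627508; 994826391/663406877 181940992587/2653627508 271718415015/2653627508]

step 0: x̄ = F·x = [6, 12, 0]
step 0: P̄ = F·P·Fᵀ + Q = [17 15 -6; 15 66 36; -6 36 57]
step 0: y = z − H·x̄ = [28]
step 0: S = H·P̄·Hᵀ + R = [296]
step 0: K = P̄·Hᵀ·S⁻¹ = [-5/37; -3/8; 0]
step 0: x' = x̄ + K·y = [82/37, 3/2, 0]
step 0: P' = (I − K·H)·P̄ = [429/37 0 -6; 0 195/8 36; -6 36 57]
step 1: x̄ = F·x = [-29/37, 246/37, 825/74]
step 1: P̄ = F·P·Fᵀ + Q = [23983/74 16938/37 -29817/148; 16938/37 26949/37 -6129/37; -29817/148 -6129/37 96711/296]
step 1: y = z − H·x̄ = [-132/37]
step 1: S = H·P̄·Hᵀ + R = [245102/37]
step 1: K = P̄·Hᵀ·S⁻¹ = [-53731/245102; -5859/18854; 70221/490204]
step 1: x' = x̄ + K·y = [-19/11141, 6648/857, 237027/22282]
step 1: P' = (I − K·H)·P̄ = [704328/122551 122679/18854 803658/122551; 122679/18854 1671189/18854 4873311/37708; 803658/122551 4873311/37708 23381895/122551]
step 2: x̄ = F·x = [-582761/22282, -711195/22282, 259215/11141]
step 2: P̄ = F·P·Fᵀ + Q = [126338312/122551 28669419/22282 -461525535/490204; 28669419/22282 18425256/11141 -49549671/44564; -461525535/490204 -49549671/44564 237649209/245102]
step 2: y = z − H·x̄ = [-1316124/11141]
step 2: S = H·P̄·Hᵀ + R = [2653627508/122551]
step 2: K = P̄·Hᵀ·S⁻¹ = [-577469869/2653627508; -361437417/1326813754; 531052611/2653627508]
step 2: x' = x̄ + K·y = [-592108259/1326813754, 348694473/1326813754, -248429946/663406877]
step 2: P' = (I − K·H)·P̄ = [14552067585/2653627508 2020257360/663406877 994826391/663406877; 2020257360/663406877 31177636593/663406877 181940992587/2653627508; 994826391/663406877 181940992587/2653627508 271718415015/2653627508]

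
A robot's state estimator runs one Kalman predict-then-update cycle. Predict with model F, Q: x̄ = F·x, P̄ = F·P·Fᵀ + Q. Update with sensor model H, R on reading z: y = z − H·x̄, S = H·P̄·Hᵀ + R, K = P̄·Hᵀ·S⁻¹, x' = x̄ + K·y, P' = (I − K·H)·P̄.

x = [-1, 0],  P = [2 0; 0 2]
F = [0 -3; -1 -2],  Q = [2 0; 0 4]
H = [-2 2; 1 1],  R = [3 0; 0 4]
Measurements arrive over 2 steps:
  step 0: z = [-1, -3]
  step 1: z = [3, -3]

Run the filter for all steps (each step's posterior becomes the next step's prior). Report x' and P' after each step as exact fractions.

step 0: x' = [-112/97, -147/97], P' = [1412/1261 956/1261; 956/1261 1376/1261]
step 1: x' = [-1403981/862093, -288134/862093], P' = [929692/862093 641656/862093; 641656/862093 934960/862093]

step 0: x̄ = F·x = [0, 1]
step 0: P̄ = F·P·Fᵀ + Q = [20 12; 12 14]
step 0: y = z − H·x̄ = [-3, -4]
step 0: S = H·P̄·Hᵀ + R = [43 -12; -12 62]
step 0: K = P̄·Hᵀ·S⁻¹ = [-304/1261 592/1261; 280/1261 583/1261]
step 0: x' = x̄ + K·y = [-112/97, -147/97]
step 0: P' = (I − K·H)·P̄ = [1412/1261 956/1261; 956/1261 1376/1261]
step 1: x̄ = F·x = [441/97, 406/97]
step 1: P̄ = F·P·Fᵀ + Q = [14906/1261 11124/1261; 11124/1261 15784/1261]
step 1: y = z − H·x̄ = [361/97, -1138/97]
step 1: S = H·P̄·Hᵀ + R = [37551/1261 1756/1261; 1756/1261 57982/1261]
step 1: K = P̄·Hᵀ·S⁻¹ = [-192024/862093 392837/862093; 195536/862093 394154/862093]
step 1: x' = x̄ + K·y = [-1403981/862093, -288134/862093]
step 1: P' = (I − K·H)·P̄ = [929692/862093 641656/862093; 641656/862093 934960/862093]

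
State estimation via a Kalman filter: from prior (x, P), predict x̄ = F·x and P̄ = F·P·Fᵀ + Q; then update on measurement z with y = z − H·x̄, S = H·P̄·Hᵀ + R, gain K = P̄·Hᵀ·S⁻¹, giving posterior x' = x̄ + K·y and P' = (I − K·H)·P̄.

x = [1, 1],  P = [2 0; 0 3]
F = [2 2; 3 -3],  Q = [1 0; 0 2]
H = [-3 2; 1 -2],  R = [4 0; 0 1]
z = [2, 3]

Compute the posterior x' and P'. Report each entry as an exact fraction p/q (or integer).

x' = [-33682/16601, -39876/16601]
P' = [19104/16601 13290/16601; 13290/16601 12551/16601]

x̄ = F·x = [4, 0]
P̄ = F·P·Fᵀ + Q = [21 -6; -6 47]
y = z − H·x̄ = [14, -1]
S = H·P̄·Hᵀ + R = [453 -299; -299 234]
K = P̄·Hᵀ·S⁻¹ = [-591/1277 -7476/16601; -284/1277 -11812/16601]
x' = x̄ + K·y = [-33682/16601, -39876/16601]
P' = (I − K·H)·P̄ = [19104/16601 13290/16601; 13290/16601 12551/16601]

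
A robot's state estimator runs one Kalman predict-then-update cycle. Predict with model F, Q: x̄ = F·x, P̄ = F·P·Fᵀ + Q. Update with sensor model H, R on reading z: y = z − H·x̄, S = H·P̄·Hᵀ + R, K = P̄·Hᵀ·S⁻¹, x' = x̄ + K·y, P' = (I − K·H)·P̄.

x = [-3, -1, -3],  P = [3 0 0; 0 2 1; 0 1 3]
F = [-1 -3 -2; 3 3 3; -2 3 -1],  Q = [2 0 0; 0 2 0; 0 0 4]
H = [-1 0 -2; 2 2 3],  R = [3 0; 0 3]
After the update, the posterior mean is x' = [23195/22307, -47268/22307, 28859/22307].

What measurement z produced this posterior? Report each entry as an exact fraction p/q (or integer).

z = [-3, 2]

x̄ = F·x = [12, -21, 6]
P̄ = F·P·Fᵀ + Q = [47 -60 -9; -60 92 -3; -9 -3 31]
S = H·P̄·Hᵀ + R = [138 -85; -85 214]
K = P̄·Hᵀ·S⁻¹ = [-10711/22307 -9779/22307; 18799/22307 13200/22307; -5477/22307 5017/22307]
x' − x̄ = [-244489/22307, 421179/22307, -104983/22307] = K·y
y = (KᵀK)⁻¹·Kᵀ·(x' − x̄) = [21, 2]
z = y + H·x̄ = [21, 2] + [-24, 0] = [-3, 2]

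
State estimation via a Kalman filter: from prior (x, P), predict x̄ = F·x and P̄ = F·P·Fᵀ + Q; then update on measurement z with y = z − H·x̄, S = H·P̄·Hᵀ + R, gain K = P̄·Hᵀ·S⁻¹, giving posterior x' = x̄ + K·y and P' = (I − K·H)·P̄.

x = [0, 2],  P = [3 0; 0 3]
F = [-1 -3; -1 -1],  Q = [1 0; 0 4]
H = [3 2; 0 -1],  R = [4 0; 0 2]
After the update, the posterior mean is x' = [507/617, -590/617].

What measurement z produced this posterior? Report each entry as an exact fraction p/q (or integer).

x̄ = F·x = [-6, -2]
P̄ = F·P·Fᵀ + Q = [31 12; 12 10]
S = H·P̄·Hᵀ + R = [467 -56; -56 12]
K = P̄·Hᵀ·S⁻¹ = [183/617 237/617; 28/617 -767/1234]
x' − x̄ = [4209/617, 644/617] = K·y
y = (KᵀK)⁻¹·Kᵀ·(x' − x̄) = [23, 0]
z = y + H·x̄ = [23, 0] + [-22, 2] = [1, 2]

z = [1, 2]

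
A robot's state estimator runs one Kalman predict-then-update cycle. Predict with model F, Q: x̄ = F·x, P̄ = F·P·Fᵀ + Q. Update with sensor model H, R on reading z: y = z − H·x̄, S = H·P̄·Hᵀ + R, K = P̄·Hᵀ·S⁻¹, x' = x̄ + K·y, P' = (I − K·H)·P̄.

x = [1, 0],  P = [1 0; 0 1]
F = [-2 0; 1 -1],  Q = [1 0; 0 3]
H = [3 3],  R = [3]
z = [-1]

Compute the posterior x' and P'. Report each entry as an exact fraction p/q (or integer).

x' = [-32/19, 25/19]
P' = [68/19 -65/19; -65/19 68/19]

x̄ = F·x = [-2, 1]
P̄ = F·P·Fᵀ + Q = [5 -2; -2 5]
y = z − H·x̄ = [2]
S = H·P̄·Hᵀ + R = [57]
K = P̄·Hᵀ·S⁻¹ = [3/19; 3/19]
x' = x̄ + K·y = [-32/19, 25/19]
P' = (I − K·H)·P̄ = [68/19 -65/19; -65/19 68/19]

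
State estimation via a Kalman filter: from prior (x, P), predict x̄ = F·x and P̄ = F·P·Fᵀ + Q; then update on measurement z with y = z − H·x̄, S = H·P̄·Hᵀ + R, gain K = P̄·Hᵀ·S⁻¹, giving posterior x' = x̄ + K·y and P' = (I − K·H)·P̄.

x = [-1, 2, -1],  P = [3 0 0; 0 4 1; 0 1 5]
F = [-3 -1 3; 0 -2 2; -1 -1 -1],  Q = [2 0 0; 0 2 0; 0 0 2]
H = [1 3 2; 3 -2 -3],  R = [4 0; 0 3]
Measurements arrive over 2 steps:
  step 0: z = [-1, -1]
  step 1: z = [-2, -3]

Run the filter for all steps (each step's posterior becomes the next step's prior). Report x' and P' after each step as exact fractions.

step 0: x̄ = F·x = [-2, -6, 0]
step 0: P̄ = F·P·Fᵀ + Q = [72 30 -4; 30 30 -2; -4 -2 16]
step 0: y = z − H·x̄ = [19, -7]
step 0: S = H·P̄·Hᵀ + R = [550 164; 164 603]
step 0: K = P̄·Hᵀ·S⁻¹ = [32655/152377 33572/152377; 32022/152377 388/152377; 11225/152377 -17204/152377]
step 0: x' = x̄ + K·y = [80687/152377, -308560/152377, 333703/152377]
step 0: P' = (I − K·H)·P̄ = [302178/152377 -425262/152377 552114/152377; -425262/152377 842790/152377 -987510/152377; 552114/152377 -987510/152377 1227658/152377]
step 1: x̄ = F·x = [1067608/152377, 1284526/152377, -105830/152377]
step 1: P̄ = F·P·Fᵀ + Q = [8351504/152377 11087352/152377 -1659678/152377; 11087352/152377 16486626/152377 -2724488/152377; -1659678/152377 -2724488/152377 956064/152377]
step 1: y = z − H·x̄ = [-5014280/152377, -1408393/152377]
step 1: S = H·P̄·Hᵀ + R = [188356446/152377 28449146/152377; 28449146/152377 14303871/152377]
step 1: K = P̄·Hᵀ·S⁻¹ = [1063736688/6184897975 1282431562/6184897975; 1796117589/6184897975 86707486/6184897975; -147899611/6184897975 -742827864/6184897975]
step 1: x' = x̄ + K·y = [-3524118978/6184897975, -7768183284/6184897975, 7437184566/6184897975]
step 1: P' = (I − K·H)·P̄ = [5511484172/6184897975 -5828785584/6184897975 8114909666/6184897975; -5828785584/6184897975 14906545248/6184897975 -15853189902/6184897975; 8114909666/6184897975 -15853189902/6184897975 19426530798/6184897975]

step 0: x' = [80687/152377, -308560/152377, 333703/152377], P' = [302178/152377 -425262/152377 552114/152377; -425262/152377 842790/152377 -987510/152377; 552114/152377 -987510/152377 1227658/152377]
step 1: x' = [-3524118978/6184897975, -7768183284/6184897975, 7437184566/6184897975], P' = [5511484172/6184897975 -5828785584/6184897975 8114909666/6184897975; -5828785584/6184897975 14906545248/6184897975 -15853189902/6184897975; 8114909666/6184897975 -15853189902/6184897975 19426530798/6184897975]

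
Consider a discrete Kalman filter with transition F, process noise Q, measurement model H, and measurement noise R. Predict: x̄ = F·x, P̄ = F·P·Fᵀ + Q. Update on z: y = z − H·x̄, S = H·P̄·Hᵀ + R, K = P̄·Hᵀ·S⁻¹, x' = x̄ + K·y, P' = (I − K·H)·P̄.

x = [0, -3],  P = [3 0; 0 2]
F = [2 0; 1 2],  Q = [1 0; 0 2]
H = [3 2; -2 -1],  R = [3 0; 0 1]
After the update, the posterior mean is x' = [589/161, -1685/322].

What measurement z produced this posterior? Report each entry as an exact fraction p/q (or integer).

z = [-1, -3]

x̄ = F·x = [0, -6]
P̄ = F·P·Fᵀ + Q = [13 6; 6 13]
S = H·P̄·Hᵀ + R = [244 -146; -146 90]
K = P̄·Hᵀ·S⁻¹ = [-41/322 -181/322; 155/322 81/161]
x' − x̄ = [589/161, 247/322] = K·y
y = (KᵀK)⁻¹·Kᵀ·(x' − x̄) = [11, -9]
z = y + H·x̄ = [11, -9] + [-12, 6] = [-1, -3]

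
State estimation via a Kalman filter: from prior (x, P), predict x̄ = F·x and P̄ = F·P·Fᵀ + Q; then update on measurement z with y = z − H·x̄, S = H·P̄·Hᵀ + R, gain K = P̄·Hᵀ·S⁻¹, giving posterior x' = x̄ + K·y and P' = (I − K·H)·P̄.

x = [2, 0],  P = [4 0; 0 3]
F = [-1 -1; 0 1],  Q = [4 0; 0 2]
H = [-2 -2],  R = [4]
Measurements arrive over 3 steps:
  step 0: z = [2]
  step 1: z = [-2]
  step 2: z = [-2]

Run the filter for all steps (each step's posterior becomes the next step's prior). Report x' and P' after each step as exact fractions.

step 0: x̄ = F·x = [-2, 0]
step 0: P̄ = F·P·Fᵀ + Q = [11 -3; -3 5]
step 0: y = z − H·x̄ = [-2]
step 0: S = H·P̄·Hᵀ + R = [44]
step 0: K = P̄·Hᵀ·S⁻¹ = [-4/11; -1/11]
step 0: x' = x̄ + K·y = [-14/11, 2/11]
step 0: P' = (I − K·H)·P̄ = [57/11 -49/11; -49/11 51/11]
step 1: x̄ = F·x = [12/11, 2/11]
step 1: P̄ = F·P·Fᵀ + Q = [54/11 -2/11; -2/11 73/11]
step 1: y = z − H·x̄ = [6/11]
step 1: S = H·P̄·Hᵀ + R = [536/11]
step 1: K = P̄·Hᵀ·S⁻¹ = [-13/67; -71/268]
step 1: x' = x̄ + K·y = [66/67, 5/134]
step 1: P' = (I − K·H)·P̄ = [206/67 -180/67; -180/67 431/134]
step 2: x̄ = F·x = [-137/134, 5/134]
step 2: P̄ = F·P·Fᵀ + Q = [659/134 -71/134; -71/134 699/134]
step 2: y = z − H·x̄ = [-266/67]
step 2: S = H·P̄·Hᵀ + R = [2700/67]
step 2: K = P̄·Hᵀ·S⁻¹ = [-49/225; -157/675]
step 2: x' = x̄ + K·y = [-71/450, 1297/1350]
step 2: P' = (I − K·H)·P̄ = [451/150 -1157/450; -1157/450 4099/1350]

step 0: x' = [-14/11, 2/11], P' = [57/11 -49/11; -49/11 51/11]
step 1: x' = [66/67, 5/134], P' = [206/67 -180/67; -180/67 431/134]
step 2: x' = [-71/450, 1297/1350], P' = [451/150 -1157/450; -1157/450 4099/1350]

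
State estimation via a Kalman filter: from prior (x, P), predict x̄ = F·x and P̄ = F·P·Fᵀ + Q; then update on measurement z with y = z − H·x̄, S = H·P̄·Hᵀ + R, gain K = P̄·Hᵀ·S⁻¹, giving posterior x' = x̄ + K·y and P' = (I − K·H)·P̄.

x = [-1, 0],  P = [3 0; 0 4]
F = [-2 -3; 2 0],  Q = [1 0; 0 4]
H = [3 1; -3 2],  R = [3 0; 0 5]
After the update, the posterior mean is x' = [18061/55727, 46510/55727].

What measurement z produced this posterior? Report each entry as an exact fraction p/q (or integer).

z = [2, 1]

x̄ = F·x = [2, -2]
P̄ = F·P·Fᵀ + Q = [49 -12; -12 16]
S = H·P̄·Hᵀ + R = [388 -445; -445 654]
K = P̄·Hᵀ·S⁻¹ = [12195/55727 -6273/55727; 17180/55727 17484/55727]
x' − x̄ = [-93393/55727, 157964/55727] = K·y
y = (KᵀK)⁻¹·Kᵀ·(x' − x̄) = [-2, 11]
z = y + H·x̄ = [-2, 11] + [4, -10] = [2, 1]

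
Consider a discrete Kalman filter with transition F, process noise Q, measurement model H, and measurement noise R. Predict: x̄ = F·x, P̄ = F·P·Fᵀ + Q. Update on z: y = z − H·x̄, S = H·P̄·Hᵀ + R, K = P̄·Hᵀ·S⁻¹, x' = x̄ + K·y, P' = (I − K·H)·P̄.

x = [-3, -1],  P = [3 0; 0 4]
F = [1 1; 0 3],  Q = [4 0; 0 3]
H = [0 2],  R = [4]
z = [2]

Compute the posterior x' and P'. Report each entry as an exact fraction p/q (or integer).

x' = [-14/5, 9/10]
P' = [37/5 3/10; 3/10 39/40]

x̄ = F·x = [-4, -3]
P̄ = F·P·Fᵀ + Q = [11 12; 12 39]
y = z − H·x̄ = [8]
S = H·P̄·Hᵀ + R = [160]
K = P̄·Hᵀ·S⁻¹ = [3/20; 39/80]
x' = x̄ + K·y = [-14/5, 9/10]
P' = (I − K·H)·P̄ = [37/5 3/10; 3/10 39/40]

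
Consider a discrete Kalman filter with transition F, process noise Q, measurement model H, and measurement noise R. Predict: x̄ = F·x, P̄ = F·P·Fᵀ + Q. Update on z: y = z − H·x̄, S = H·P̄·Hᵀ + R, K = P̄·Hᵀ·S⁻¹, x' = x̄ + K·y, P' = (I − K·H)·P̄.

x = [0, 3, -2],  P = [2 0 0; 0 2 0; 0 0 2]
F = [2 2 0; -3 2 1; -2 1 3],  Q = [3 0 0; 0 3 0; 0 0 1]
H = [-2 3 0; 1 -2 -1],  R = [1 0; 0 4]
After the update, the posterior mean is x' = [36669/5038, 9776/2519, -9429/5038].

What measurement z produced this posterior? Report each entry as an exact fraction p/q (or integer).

z = [-3, 1]

x̄ = F·x = [6, 4, -3]
P̄ = F·P·Fᵀ + Q = [19 -4 -4; -4 31 22; -4 22 29]
S = H·P̄·Hᵀ + R = [404 -326; -326 288]
K = P̄·Hᵀ·S⁻¹ = [-2147/5038 -944/2519; 100/2519 -1313/5038; -1895/5038 -1746/2519]
x' − x̄ = [6441/5038, -300/2519, 5685/5038] = K·y
y = (KᵀK)⁻¹·Kᵀ·(x' − x̄) = [-3, 0]
z = y + H·x̄ = [-3, 0] + [0, 1] = [-3, 1]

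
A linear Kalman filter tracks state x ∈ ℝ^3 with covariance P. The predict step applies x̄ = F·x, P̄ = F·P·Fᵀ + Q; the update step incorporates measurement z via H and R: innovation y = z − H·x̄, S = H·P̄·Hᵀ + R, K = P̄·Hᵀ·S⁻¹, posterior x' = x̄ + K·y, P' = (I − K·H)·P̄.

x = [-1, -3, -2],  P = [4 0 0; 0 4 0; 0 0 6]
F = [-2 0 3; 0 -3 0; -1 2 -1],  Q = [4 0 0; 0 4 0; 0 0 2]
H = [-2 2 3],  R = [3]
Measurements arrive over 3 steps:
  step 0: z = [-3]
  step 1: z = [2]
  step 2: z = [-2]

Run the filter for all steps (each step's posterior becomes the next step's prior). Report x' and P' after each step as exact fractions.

step 0: x' = [1388/543, 4727/543, -2749/543], P' = [8498/543 1424/543 4538/543; 1424/543 21656/543 -13480/543; 4538/543 -13480/543 12068/543]
step 1: x' = [-7325583/933101, -7586479/933101, 63157/71777], P' = [38370452/933101 54366200/933101 -839670/71777; 54366200/933101 94801724/933101 -2101608/71777; -839670/71777 -2101608/71777 870920/71777]
step 2: x' = [158936773/14133957, 3400513253/240277269, -36969412/14133957], P' = [5379980528/70669785 1692384712/14133957 -2091048014/70669785; 1692384712/14133957 49628894480/240277269 -828484072/14133957; -2091048014/70669785 -828484072/14133957 1401835022/70669785]

step 0: x̄ = F·x = [-4, 9, -3]
step 0: P̄ = F·P·Fᵀ + Q = [74 0 -10; 0 40 -24; -10 -24 28]
step 0: y = z − H·x̄ = [-20]
step 0: S = H·P̄·Hᵀ + R = [543]
step 0: K = P̄·Hᵀ·S⁻¹ = [-178/543; 8/543; 56/543]
step 0: x' = x̄ + K·y = [1388/543, 4727/543, -2749/543]
step 0: P' = (I − K·H)·P̄ = [8498/543 1424/543 4538/543; 1424/543 21656/543 -13480/543; 4538/543 -13480/543 12068/543]
step 1: x̄ = F·x = [-11023/543, -4727/181, 3605/181]
step 1: P̄ = F·P·Fᵀ + Q = [90320/543 43288/181 -36774/181; 43288/181 65692/181 -55368/181; -36774/181 -55368/181 55192/181]
step 1: y = z − H·x̄ = [-25043/543]
step 1: S = H·P̄·Hᵀ + R = [933101/543]
step 1: K = P̄·Hᵀ·S⁻¹ = [-251878/933101; -363888/933101; 29628/71777]
step 1: x' = x̄ + K·y = [-7325583/933101, -7586479/933101, 63157/71777]
step 1: P' = (I − K·H)·P̄ = [38370452/933101 54366200/933101 -839670/71777; 54366200/933101 94801724/933101 -2101608/71777; -839670/71777 -2101608/71777 870920/71777]
step 2: x̄ = F·x = [17114289/933101, 22759437/933101, -8668416/933101]
step 2: P̄ = F·P·Fᵀ + Q = [390100372/933101 572085336/933101 -327699490/933101; 572085336/933101 856947920/933101 -487674456/933101; -327699490/933101 -487674456/933101 300752906/933101]
step 2: y = z − H·x̄ = [12848750/933101]
step 2: S = H·P̄·Hᵀ + R = [1201386345/933101]
step 2: K = P̄·Hᵀ·S⁻¹ = [-36419326/70669785; -178659640/240277269; 34253458/70669785]
step 2: x' = x̄ + K·y = [158936773/14133957, 3400513253/240277269, -36969412/14133957]
step 2: P' = (I − K·H)·P̄ = [5379980528/70669785 1692384712/14133957 -2091048014/70669785; 1692384712/14133957 49628894480/240277269 -828484072/14133957; -2091048014/70669785 -828484072/14133957 1401835022/70669785]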